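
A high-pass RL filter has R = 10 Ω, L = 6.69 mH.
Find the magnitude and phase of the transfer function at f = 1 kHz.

Step 1 — Angular frequency: ω = 2π·1000 = 6283 rad/s.
Step 2 — Transfer function: H(jω) = jωL/(R + jωL).
Step 3 — Numerator jωL = j·42.03; denominator R + jωL = 10 + j42.03.
Step 4 — H = 0.9464 + j0.2252.
Step 5 — Magnitude: |H| = 0.9728 (-0.2 dB); phase: φ = 13.4°.

|H| = 0.9728 (-0.2 dB), φ = 13.4°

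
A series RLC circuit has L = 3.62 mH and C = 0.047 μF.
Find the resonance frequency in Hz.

Step 1 — Resonance condition Im(Z)=0 gives ω₀ = 1/√(LC).
Step 2 — ω₀ = 1/√(0.00362·4.7e-08) = 7.666e+04 rad/s.
Step 3 — f₀ = ω₀/(2π) = 1.22e+04 Hz.

f₀ = 1.22e+04 Hz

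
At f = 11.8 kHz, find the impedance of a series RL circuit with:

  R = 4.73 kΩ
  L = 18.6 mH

Step 1 — Angular frequency: ω = 2π·f = 2π·1.18e+04 = 7.414e+04 rad/s.
Step 2 — Component impedances:
  R: Z = R = 4730 Ω
  L: Z = jωL = j·7.414e+04·0.0186 = 0 + j1379 Ω
Step 3 — Series combination: Z_total = R + L = 4730 + j1379 Ω = 4927∠16.3° Ω.

Z = 4730 + j1379 Ω = 4927∠16.3° Ω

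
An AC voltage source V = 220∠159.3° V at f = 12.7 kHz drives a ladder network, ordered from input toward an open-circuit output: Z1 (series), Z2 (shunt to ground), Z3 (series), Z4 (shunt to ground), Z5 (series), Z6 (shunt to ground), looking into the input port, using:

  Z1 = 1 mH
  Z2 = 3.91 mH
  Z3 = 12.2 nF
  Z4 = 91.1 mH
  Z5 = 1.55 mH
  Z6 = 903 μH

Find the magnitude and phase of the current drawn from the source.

Step 1 — Angular frequency: ω = 2π·f = 2π·1.27e+04 = 7.98e+04 rad/s.
Step 2 — Component impedances:
  Z1: Z = jωL = j·7.98e+04·0.001 = 0 + j79.8 Ω
  Z2: Z = jωL = j·7.98e+04·0.00391 = 0 + j312 Ω
  Z3: Z = 1/(jωC) = -j/(ω·C) = 0 - j1027 Ω
  Z4: Z = jωL = j·7.98e+04·0.0911 = 0 + j7269 Ω
  Z5: Z = jωL = j·7.98e+04·0.00155 = 0 + j123.7 Ω
  Z6: Z = jωL = j·7.98e+04·0.000903 = 0 + j72.06 Ω
Step 3 — Ladder network (open output): work backward from the far end, alternating series and parallel combinations. Z_in = 0 + j577.4 Ω = 577.4∠90.0° Ω.
Step 4 — Source phasor: V = 220∠159.3° V = -205.8 + j77.76 V.
Step 5 — Ohm's law: I = V / Z_total = (-205.8 + j77.76) / (0 + j577.4) = 0.1347 + j0.3564 A.
Step 6 — Convert to polar: |I| = 0.381 A, ∠I = 69.3°.

I = 0.381∠69.3° A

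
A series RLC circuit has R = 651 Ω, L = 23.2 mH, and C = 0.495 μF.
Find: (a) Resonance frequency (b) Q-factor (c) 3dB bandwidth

Step 1 — Resonance condition Im(Z)=0 gives ω₀ = 1/√(LC).
Step 2 — ω₀ = 1/√(0.0232·4.95e-07) = 9332 rad/s.
Step 3 — f₀ = ω₀/(2π) = 1485 Hz.
Step 4 — Series Q: Q = ω₀L/R = 9332·0.0232/651 = 0.3326.
Step 5 — 3dB bandwidth: Δω = ω₀/Q = 2.806e+04 rad/s; BW = Δω/(2π) = 4466 Hz.

(a) f₀ = 1485 Hz  (b) Q = 0.3326  (c) BW = 4466 Hz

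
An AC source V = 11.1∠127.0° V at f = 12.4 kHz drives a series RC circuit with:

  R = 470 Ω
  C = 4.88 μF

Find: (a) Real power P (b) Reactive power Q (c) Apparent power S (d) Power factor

Step 1 — Angular frequency: ω = 2π·f = 2π·1.24e+04 = 7.791e+04 rad/s.
Step 2 — Component impedances:
  R: Z = R = 470 Ω
  C: Z = 1/(jωC) = -j/(ω·C) = 0 - j2.63 Ω
Step 3 — Series combination: Z_total = R + C = 470 - j2.63 Ω = 470∠-0.3° Ω.
Step 4 — Source phasor: V = 11.1∠127.0° V = -6.68 + j8.865 V.
Step 5 — Current: I = V / Z = -0.01432 + j0.01878 A = 0.02362∠127.3° A.
Step 6 — Complex power: S = V·I* = 0.2621 - j0.001467 VA.
Step 7 — Real power: P = Re(S) = 0.2621 W.
Step 8 — Reactive power: Q = Im(S) = -0.001467 VAR.
Step 9 — Apparent power: |S| = 0.2621 VA.
Step 10 — Power factor: PF = P/|S| = 1 (leading).

(a) P = 0.2621 W  (b) Q = -0.001467 VAR  (c) S = 0.2621 VA  (d) PF = 1 (leading)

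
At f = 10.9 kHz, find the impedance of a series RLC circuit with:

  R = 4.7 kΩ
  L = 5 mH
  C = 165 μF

Step 1 — Angular frequency: ω = 2π·f = 2π·1.09e+04 = 6.849e+04 rad/s.
Step 2 — Component impedances:
  R: Z = R = 4700 Ω
  L: Z = jωL = j·6.849e+04·0.005 = 0 + j342.4 Ω
  C: Z = 1/(jωC) = -j/(ω·C) = 0 - j0.08849 Ω
Step 3 — Series combination: Z_total = R + L + C = 4700 + j342.3 Ω = 4712∠4.2° Ω.

Z = 4700 + j342.3 Ω = 4712∠4.2° Ω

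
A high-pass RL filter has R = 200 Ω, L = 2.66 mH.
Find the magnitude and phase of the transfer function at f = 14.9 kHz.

Step 1 — Angular frequency: ω = 2π·1.49e+04 = 9.362e+04 rad/s.
Step 2 — Transfer function: H(jω) = jωL/(R + jωL).
Step 3 — Numerator jωL = j·249; denominator R + jωL = 200 + j249.
Step 4 — H = 0.6079 + j0.4882.
Step 5 — Magnitude: |H| = 0.7797 (-2.2 dB); phase: φ = 38.8°.

|H| = 0.7797 (-2.2 dB), φ = 38.8°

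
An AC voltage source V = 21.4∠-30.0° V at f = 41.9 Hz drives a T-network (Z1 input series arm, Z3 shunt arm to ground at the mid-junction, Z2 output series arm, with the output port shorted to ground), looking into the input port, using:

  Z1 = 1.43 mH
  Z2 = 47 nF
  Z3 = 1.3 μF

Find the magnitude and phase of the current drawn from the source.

Step 1 — Angular frequency: ω = 2π·f = 2π·41.9 = 263.3 rad/s.
Step 2 — Component impedances:
  Z1: Z = jωL = j·263.3·0.00143 = 0 + j0.3765 Ω
  Z2: Z = 1/(jωC) = -j/(ω·C) = 0 - j8.082e+04 Ω
  Z3: Z = 1/(jωC) = -j/(ω·C) = 0 - j2922 Ω
Step 3 — With the output port shorted to ground, the output series arm Z2 runs from the junction to ground; the shunt arm Z3 also runs from the junction to ground. They appear in parallel: Z3 || Z2 = 0 - j2820 Ω.
Step 4 — Series with input arm Z1: Z_in = Z1 + (Z3 || Z2) = 0 - j2820 Ω = 2820∠-90.0° Ω.
Step 5 — Source phasor: V = 21.4∠-30.0° V = 18.53 - j10.7 V.
Step 6 — Ohm's law: I = V / Z_total = (18.53 - j10.7) / (0 - j2820) = 0.003795 + j0.006573 A.
Step 7 — Convert to polar: |I| = 0.00759 A, ∠I = 60.0°.

I = 0.00759∠60.0° A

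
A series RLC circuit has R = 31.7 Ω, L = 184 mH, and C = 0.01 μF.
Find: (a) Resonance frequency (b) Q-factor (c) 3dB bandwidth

Step 1 — Resonance: ω₀ = 1/√(LC) = 1/√(0.184·1e-08) = 2.331e+04 rad/s.
Step 2 — f₀ = ω₀/(2π) = 3710 Hz.
Step 3 — Series Q: Q = ω₀L/R = 2.331e+04·0.184/31.7 = 135.3.
Step 4 — Bandwidth: Δω = ω₀/Q = 172.3 rad/s; BW = Δω/(2π) = 27.42 Hz.

(a) f₀ = 3710 Hz  (b) Q = 135.3  (c) BW = 27.42 Hz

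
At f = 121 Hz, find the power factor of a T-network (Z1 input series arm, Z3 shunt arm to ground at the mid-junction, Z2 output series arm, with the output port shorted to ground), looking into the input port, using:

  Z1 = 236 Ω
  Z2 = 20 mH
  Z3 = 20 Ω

Step 1 — Angular frequency: ω = 2π·f = 2π·121 = 760.3 rad/s.
Step 2 — Component impedances:
  Z1: Z = R = 236 Ω
  Z2: Z = jωL = j·760.3·0.02 = 0 + j15.21 Ω
  Z3: Z = R = 20 Ω
Step 3 — With the output port shorted to ground, the output series arm Z2 runs from the junction to ground; the shunt arm Z3 also runs from the junction to ground. They appear in parallel: Z3 || Z2 = 7.326 + j9.636 Ω.
Step 4 — Series with input arm Z1: Z_in = Z1 + (Z3 || Z2) = 243.3 + j9.636 Ω = 243.5∠2.3° Ω.
Step 5 — Power factor: PF = cos(φ) = Re(Z)/|Z| = 243.3/243.5 = 0.9992.
Step 6 — Type: Im(Z) = 9.636 ⇒ lagging (phase φ = 2.3°).

PF = 0.9992 (lagging, φ = 2.3°)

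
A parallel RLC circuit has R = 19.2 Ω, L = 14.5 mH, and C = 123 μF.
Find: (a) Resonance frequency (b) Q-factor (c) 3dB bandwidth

Step 1 — Resonance: ω₀ = 1/√(LC) = 1/√(0.0145·0.000123) = 748.8 rad/s.
Step 2 — f₀ = ω₀/(2π) = 119.2 Hz.
Step 3 — Parallel Q: Q = R/(ω₀L) = 19.2/(748.8·0.0145) = 1.768.
Step 4 — Bandwidth: Δω = ω₀/Q = 423.4 rad/s; BW = Δω/(2π) = 67.39 Hz.

(a) f₀ = 119.2 Hz  (b) Q = 1.768  (c) BW = 67.39 Hz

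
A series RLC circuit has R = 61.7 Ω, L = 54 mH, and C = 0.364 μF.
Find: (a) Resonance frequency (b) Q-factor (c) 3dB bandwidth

Step 1 — Resonance: ω₀ = 1/√(LC) = 1/√(0.054·3.64e-07) = 7133 rad/s.
Step 2 — f₀ = ω₀/(2π) = 1135 Hz.
Step 3 — Series Q: Q = ω₀L/R = 7133·0.054/61.7 = 6.243.
Step 4 — Bandwidth: Δω = ω₀/Q = 1143 rad/s; BW = Δω/(2π) = 181.8 Hz.

(a) f₀ = 1135 Hz  (b) Q = 6.243  (c) BW = 181.8 Hz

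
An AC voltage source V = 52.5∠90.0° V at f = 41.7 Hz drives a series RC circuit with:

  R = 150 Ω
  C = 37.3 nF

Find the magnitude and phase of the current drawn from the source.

Step 1 — Angular frequency: ω = 2π·f = 2π·41.7 = 262 rad/s.
Step 2 — Component impedances:
  R: Z = R = 150 Ω
  C: Z = 1/(jωC) = -j/(ω·C) = 0 - j1.023e+05 Ω
Step 3 — Series combination: Z_total = R + C = 150 - j1.023e+05 Ω = 1.023e+05∠-89.9° Ω.
Step 4 — Source phasor: V = 52.5∠90.0° V = 0 + j52.5 V.
Step 5 — Ohm's law: I = V / Z_total = (0 + j52.5) / (150 - j1.023e+05) = -0.0005131 + j7.521e-07 A.
Step 6 — Convert to polar: |I| = 0.0005131 A, ∠I = 179.9°.

I = 0.0005131∠179.9° A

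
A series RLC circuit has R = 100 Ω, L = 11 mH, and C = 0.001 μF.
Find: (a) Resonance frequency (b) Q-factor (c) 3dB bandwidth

Step 1 — Resonance: ω₀ = 1/√(LC) = 1/√(0.011·1e-09) = 3.015e+05 rad/s.
Step 2 — f₀ = ω₀/(2π) = 4.799e+04 Hz.
Step 3 — Series Q: Q = ω₀L/R = 3.015e+05·0.011/100 = 33.17.
Step 4 — Bandwidth: Δω = ω₀/Q = 9091 rad/s; BW = Δω/(2π) = 1447 Hz.

(a) f₀ = 4.799e+04 Hz  (b) Q = 33.17  (c) BW = 1447 Hz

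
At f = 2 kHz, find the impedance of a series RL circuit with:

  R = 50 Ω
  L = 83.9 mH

Step 1 — Angular frequency: ω = 2π·f = 2π·2000 = 1.257e+04 rad/s.
Step 2 — Component impedances:
  R: Z = R = 50 Ω
  L: Z = jωL = j·1.257e+04·0.0839 = 0 + j1054 Ω
Step 3 — Series combination: Z_total = R + L = 50 + j1054 Ω = 1056∠87.3° Ω.

Z = 50 + j1054 Ω = 1056∠87.3° Ω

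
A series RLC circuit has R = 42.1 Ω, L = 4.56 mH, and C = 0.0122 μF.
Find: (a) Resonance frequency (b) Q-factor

Step 1 — Resonance condition Im(Z)=0 gives ω₀ = 1/√(LC).
Step 2 — ω₀ = 1/√(0.00456·1.22e-08) = 1.341e+05 rad/s.
Step 3 — f₀ = ω₀/(2π) = 2.134e+04 Hz.
Step 4 — Series Q: Q = ω₀L/R = 1.341e+05·0.00456/42.1 = 14.52.

(a) f₀ = 2.134e+04 Hz  (b) Q = 14.52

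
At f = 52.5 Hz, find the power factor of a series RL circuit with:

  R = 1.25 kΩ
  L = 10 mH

Step 1 — Angular frequency: ω = 2π·f = 2π·52.5 = 329.9 rad/s.
Step 2 — Component impedances:
  R: Z = R = 1250 Ω
  L: Z = jωL = j·329.9·0.01 = 0 + j3.299 Ω
Step 3 — Series combination: Z_total = R + L = 1250 + j3.299 Ω = 1250∠0.2° Ω.
Step 4 — Power factor: PF = cos(φ) = Re(Z)/|Z| = 1250/1250 = 1.
Step 5 — Type: Im(Z) = 3.299 ⇒ lagging (phase φ = 0.2°).

PF = 1 (lagging, φ = 0.2°)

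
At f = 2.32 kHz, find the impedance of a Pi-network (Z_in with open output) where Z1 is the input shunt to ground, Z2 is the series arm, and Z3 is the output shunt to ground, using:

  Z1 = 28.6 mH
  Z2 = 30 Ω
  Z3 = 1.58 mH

Step 1 — Angular frequency: ω = 2π·f = 2π·2320 = 1.458e+04 rad/s.
Step 2 — Component impedances:
  Z1: Z = jωL = j·1.458e+04·0.0286 = 0 + j416.9 Ω
  Z2: Z = R = 30 Ω
  Z3: Z = jωL = j·1.458e+04·0.00158 = 0 + j23.03 Ω
Step 3 — With open output, the series arm Z2 and the output shunt Z3 appear in series to ground: Z2 + Z3 = 30 + j23.03 Ω.
Step 4 — Parallel with input shunt Z1: Z_in = Z1 || (Z2 + Z3) = 26.82 + j23.65 Ω = 35.76∠41.4° Ω.

Z = 26.82 + j23.65 Ω = 35.76∠41.4° Ω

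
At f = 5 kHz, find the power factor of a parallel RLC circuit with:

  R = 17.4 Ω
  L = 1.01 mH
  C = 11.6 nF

Step 1 — Angular frequency: ω = 2π·f = 2π·5000 = 3.142e+04 rad/s.
Step 2 — Component impedances:
  R: Z = R = 17.4 Ω
  L: Z = jωL = j·3.142e+04·0.00101 = 0 + j31.73 Ω
  C: Z = 1/(jωC) = -j/(ω·C) = 0 - j2744 Ω
Step 3 — Parallel combination: 1/Z_total = 1/R + 1/L + 1/C; Z_total = 13.45 + j7.29 Ω = 15.3∠28.5° Ω.
Step 4 — Power factor: PF = cos(φ) = Re(Z)/|Z| = 13.449/15.297 = 0.8792.
Step 5 — Type: Im(Z) = 7.29 ⇒ lagging (phase φ = 28.5°).

PF = 0.8792 (lagging, φ = 28.5°)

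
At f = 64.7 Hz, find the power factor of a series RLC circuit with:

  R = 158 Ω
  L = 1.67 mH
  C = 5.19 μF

Step 1 — Angular frequency: ω = 2π·f = 2π·64.7 = 406.5 rad/s.
Step 2 — Component impedances:
  R: Z = R = 158 Ω
  L: Z = jωL = j·406.5·0.00167 = 0 + j0.6789 Ω
  C: Z = 1/(jωC) = -j/(ω·C) = 0 - j474 Ω
Step 3 — Series combination: Z_total = R + L + C = 158 - j473.3 Ω = 499∠-71.5° Ω.
Step 4 — Power factor: PF = cos(φ) = Re(Z)/|Z| = 158/498.96 = 0.3167.
Step 5 — Type: Im(Z) = -473.3 ⇒ leading (phase φ = -71.5°).

PF = 0.3167 (leading, φ = -71.5°)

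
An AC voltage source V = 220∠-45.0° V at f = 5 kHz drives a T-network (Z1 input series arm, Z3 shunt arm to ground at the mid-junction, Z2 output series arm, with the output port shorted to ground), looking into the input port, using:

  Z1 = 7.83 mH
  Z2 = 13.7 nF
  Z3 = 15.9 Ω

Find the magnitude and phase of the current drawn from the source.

Step 1 — Angular frequency: ω = 2π·f = 2π·5000 = 3.142e+04 rad/s.
Step 2 — Component impedances:
  Z1: Z = jωL = j·3.142e+04·0.00783 = 0 + j246 Ω
  Z2: Z = 1/(jωC) = -j/(ω·C) = 0 - j2323 Ω
  Z3: Z = R = 15.9 Ω
Step 3 — With the output port shorted to ground, the output series arm Z2 runs from the junction to ground; the shunt arm Z3 also runs from the junction to ground. They appear in parallel: Z3 || Z2 = 15.9 - j0.1088 Ω.
Step 4 — Series with input arm Z1: Z_in = Z1 + (Z3 || Z2) = 15.9 + j245.9 Ω = 246.4∠86.3° Ω.
Step 5 — Source phasor: V = 220∠-45.0° V = 155.6 - j155.6 V.
Step 6 — Ohm's law: I = V / Z_total = (155.6 - j155.6) / (15.9 + j245.9) = -0.5893 - j0.6708 A.
Step 7 — Convert to polar: |I| = 0.8929 A, ∠I = -131.3°.

I = 0.8929∠-131.3° A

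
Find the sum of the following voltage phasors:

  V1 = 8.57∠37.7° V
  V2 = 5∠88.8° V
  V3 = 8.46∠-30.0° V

Step 1 — Convert each phasor to rectangular form:
  V1 = 8.57·(cos(37.7°) + j·sin(37.7°)) = 6.781 + j5.241 V
  V2 = 5·(cos(88.8°) + j·sin(88.8°)) = 0.1047 + j4.999 V
  V3 = 8.46·(cos(-30.0°) + j·sin(-30.0°)) = 7.327 - j4.23 V
Step 2 — Sum components: V_total = 14.21 + j6.01 V.
Step 3 — Convert to polar: |V_total| = 15.43 V, ∠V_total = 22.9°.

V_total = 15.43∠22.9° V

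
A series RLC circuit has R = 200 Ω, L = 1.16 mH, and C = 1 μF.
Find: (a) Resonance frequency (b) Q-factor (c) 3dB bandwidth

Step 1 — Resonance: ω₀ = 1/√(LC) = 1/√(0.00116·1e-06) = 2.936e+04 rad/s.
Step 2 — f₀ = ω₀/(2π) = 4673 Hz.
Step 3 — Series Q: Q = ω₀L/R = 2.936e+04·0.00116/200 = 0.1703.
Step 4 — Bandwidth: Δω = ω₀/Q = 1.724e+05 rad/s; BW = Δω/(2π) = 2.744e+04 Hz.

(a) f₀ = 4673 Hz  (b) Q = 0.1703  (c) BW = 2.744e+04 Hz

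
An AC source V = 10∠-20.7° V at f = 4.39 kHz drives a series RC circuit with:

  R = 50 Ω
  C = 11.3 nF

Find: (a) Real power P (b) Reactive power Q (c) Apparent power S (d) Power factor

Step 1 — Angular frequency: ω = 2π·f = 2π·4390 = 2.758e+04 rad/s.
Step 2 — Component impedances:
  R: Z = R = 50 Ω
  C: Z = 1/(jωC) = -j/(ω·C) = 0 - j3208 Ω
Step 3 — Series combination: Z_total = R + C = 50 - j3208 Ω = 3209∠-89.1° Ω.
Step 4 — Source phasor: V = 10∠-20.7° V = 9.354 - j3.535 V.
Step 5 — Current: I = V / Z = 0.001147 + j0.002898 A = 0.003117∠68.4° A.
Step 6 — Complex power: S = V·I* = 0.0004856 - j0.03116 VA.
Step 7 — Real power: P = Re(S) = 0.0004856 W.
Step 8 — Reactive power: Q = Im(S) = -0.03116 VAR.
Step 9 — Apparent power: |S| = 0.03117 VA.
Step 10 — Power factor: PF = P/|S| = 0.01558 (leading).

(a) P = 0.0004856 W  (b) Q = -0.03116 VAR  (c) S = 0.03117 VA  (d) PF = 0.01558 (leading)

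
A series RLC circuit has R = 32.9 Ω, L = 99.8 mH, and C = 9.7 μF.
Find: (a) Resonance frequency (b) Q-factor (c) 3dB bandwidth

Step 1 — Resonance: ω₀ = 1/√(LC) = 1/√(0.0998·9.7e-06) = 1016 rad/s.
Step 2 — f₀ = ω₀/(2π) = 161.8 Hz.
Step 3 — Series Q: Q = ω₀L/R = 1016·0.0998/32.9 = 3.083.
Step 4 — Bandwidth: Δω = ω₀/Q = 329.7 rad/s; BW = Δω/(2π) = 52.47 Hz.

(a) f₀ = 161.8 Hz  (b) Q = 3.083  (c) BW = 52.47 Hz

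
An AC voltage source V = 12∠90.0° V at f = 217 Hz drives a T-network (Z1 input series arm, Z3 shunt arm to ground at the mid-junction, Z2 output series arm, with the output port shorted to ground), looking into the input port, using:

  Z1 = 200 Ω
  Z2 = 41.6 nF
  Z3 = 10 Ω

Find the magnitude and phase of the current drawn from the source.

Step 1 — Angular frequency: ω = 2π·f = 2π·217 = 1363 rad/s.
Step 2 — Component impedances:
  Z1: Z = R = 200 Ω
  Z2: Z = 1/(jωC) = -j/(ω·C) = 0 - j1.763e+04 Ω
  Z3: Z = R = 10 Ω
Step 3 — With the output port shorted to ground, the output series arm Z2 runs from the junction to ground; the shunt arm Z3 also runs from the junction to ground. They appear in parallel: Z3 || Z2 = 10 - j0.005672 Ω.
Step 4 — Series with input arm Z1: Z_in = Z1 + (Z3 || Z2) = 210 - j0.005672 Ω = 210∠-0.0° Ω.
Step 5 — Source phasor: V = 12∠90.0° V = 0 + j12 V.
Step 6 — Ohm's law: I = V / Z_total = (0 + j12) / (210 - j0.005672) = -1.543e-06 + j0.05714 A.
Step 7 — Convert to polar: |I| = 0.05714 A, ∠I = 90.0°.

I = 0.05714∠90.0° A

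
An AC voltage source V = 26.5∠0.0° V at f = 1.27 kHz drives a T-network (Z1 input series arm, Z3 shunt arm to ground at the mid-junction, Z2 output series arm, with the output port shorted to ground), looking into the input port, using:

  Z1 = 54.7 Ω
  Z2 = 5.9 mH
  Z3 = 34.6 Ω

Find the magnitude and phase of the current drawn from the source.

Step 1 — Angular frequency: ω = 2π·f = 2π·1270 = 7980 rad/s.
Step 2 — Component impedances:
  Z1: Z = R = 54.7 Ω
  Z2: Z = jωL = j·7980·0.0059 = 0 + j47.08 Ω
  Z3: Z = R = 34.6 Ω
Step 3 — With the output port shorted to ground, the output series arm Z2 runs from the junction to ground; the shunt arm Z3 also runs from the junction to ground. They appear in parallel: Z3 || Z2 = 22.47 + j16.51 Ω.
Step 4 — Series with input arm Z1: Z_in = Z1 + (Z3 || Z2) = 77.17 + j16.51 Ω = 78.91∠12.1° Ω.
Step 5 — Source phasor: V = 26.5∠0.0° V = 26.5 V.
Step 6 — Ohm's law: I = V / Z_total = (26.5) / (77.17 + j16.51) = 0.3284 - j0.07026 A.
Step 7 — Convert to polar: |I| = 0.3358 A, ∠I = -12.1°.

I = 0.3358∠-12.1° A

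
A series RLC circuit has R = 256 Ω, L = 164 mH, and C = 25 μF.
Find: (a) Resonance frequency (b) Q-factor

Step 1 — Resonance condition Im(Z)=0 gives ω₀ = 1/√(LC).
Step 2 — ω₀ = 1/√(0.164·2.5e-05) = 493.9 rad/s.
Step 3 — f₀ = ω₀/(2π) = 78.6 Hz.
Step 4 — Series Q: Q = ω₀L/R = 493.9·0.164/256 = 0.3164.

(a) f₀ = 78.6 Hz  (b) Q = 0.3164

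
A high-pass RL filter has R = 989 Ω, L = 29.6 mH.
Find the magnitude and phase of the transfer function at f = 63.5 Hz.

Step 1 — Angular frequency: ω = 2π·63.5 = 399 rad/s.
Step 2 — Transfer function: H(jω) = jωL/(R + jωL).
Step 3 — Numerator jωL = j·11.81; denominator R + jωL = 989 + j11.81.
Step 4 — H = 0.0001426 + j0.01194.
Step 5 — Magnitude: |H| = 0.01194 (-38.5 dB); phase: φ = 89.3°.

|H| = 0.01194 (-38.5 dB), φ = 89.3°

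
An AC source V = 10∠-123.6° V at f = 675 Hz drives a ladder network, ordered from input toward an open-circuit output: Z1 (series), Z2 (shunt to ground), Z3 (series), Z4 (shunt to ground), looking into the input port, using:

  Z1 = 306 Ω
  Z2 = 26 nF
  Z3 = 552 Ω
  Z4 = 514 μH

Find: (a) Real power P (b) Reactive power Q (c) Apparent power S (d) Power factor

Step 1 — Angular frequency: ω = 2π·f = 2π·675 = 4241 rad/s.
Step 2 — Component impedances:
  Z1: Z = R = 306 Ω
  Z2: Z = 1/(jωC) = -j/(ω·C) = 0 - j9069 Ω
  Z3: Z = R = 552 Ω
  Z4: Z = jωL = j·4241·0.000514 = 0 + j2.18 Ω
Step 3 — Ladder network (open output): work backward from the far end, alternating series and parallel combinations. Z_in = 856.2 - j31.32 Ω = 856.8∠-2.1° Ω.
Step 4 — Source phasor: V = 10∠-123.6° V = -5.534 - j8.329 V.
Step 5 — Current: I = V / Z = -0.006099 - j0.009951 A = 0.01167∠-121.5° A.
Step 6 — Complex power: S = V·I* = 0.1166 - j0.004266 VA.
Step 7 — Real power: P = Re(S) = 0.1166 W.
Step 8 — Reactive power: Q = Im(S) = -0.004266 VAR.
Step 9 — Apparent power: |S| = 0.1167 VA.
Step 10 — Power factor: PF = P/|S| = 0.9993 (leading).

(a) P = 0.1166 W  (b) Q = -0.004266 VAR  (c) S = 0.1167 VA  (d) PF = 0.9993 (leading)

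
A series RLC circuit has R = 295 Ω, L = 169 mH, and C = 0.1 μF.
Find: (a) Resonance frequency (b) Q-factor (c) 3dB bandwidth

Step 1 — Resonance condition Im(Z)=0 gives ω₀ = 1/√(LC).
Step 2 — ω₀ = 1/√(0.169·1e-07) = 7692 rad/s.
Step 3 — f₀ = ω₀/(2π) = 1224 Hz.
Step 4 — Series Q: Q = ω₀L/R = 7692·0.169/295 = 4.407.
Step 5 — 3dB bandwidth: Δω = ω₀/Q = 1746 rad/s; BW = Δω/(2π) = 277.8 Hz.

(a) f₀ = 1224 Hz  (b) Q = 4.407  (c) BW = 277.8 Hz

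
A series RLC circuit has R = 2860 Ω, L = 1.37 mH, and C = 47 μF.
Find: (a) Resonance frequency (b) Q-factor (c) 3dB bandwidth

Step 1 — Resonance condition Im(Z)=0 gives ω₀ = 1/√(LC).
Step 2 — ω₀ = 1/√(0.00137·4.7e-05) = 3941 rad/s.
Step 3 — f₀ = ω₀/(2π) = 627.2 Hz.
Step 4 — Series Q: Q = ω₀L/R = 3941·0.00137/2860 = 0.001888.
Step 5 — 3dB bandwidth: Δω = ω₀/Q = 2.088e+06 rad/s; BW = Δω/(2π) = 3.323e+05 Hz.

(a) f₀ = 627.2 Hz  (b) Q = 0.001888  (c) BW = 3.323e+05 Hz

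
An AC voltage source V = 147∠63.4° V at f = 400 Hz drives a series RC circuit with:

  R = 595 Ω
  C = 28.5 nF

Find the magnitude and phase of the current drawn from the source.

Step 1 — Angular frequency: ω = 2π·f = 2π·400 = 2513 rad/s.
Step 2 — Component impedances:
  R: Z = R = 595 Ω
  C: Z = 1/(jωC) = -j/(ω·C) = 0 - j1.396e+04 Ω
Step 3 — Series combination: Z_total = R + C = 595 - j1.396e+04 Ω = 1.397e+04∠-87.6° Ω.
Step 4 — Source phasor: V = 147∠63.4° V = 65.82 + j131.4 V.
Step 5 — Ohm's law: I = V / Z_total = (65.82 + j131.4) / (595 - j1.396e+04) = -0.009197 + j0.005107 A.
Step 6 — Convert to polar: |I| = 0.01052 A, ∠I = 151.0°.

I = 0.01052∠151.0° A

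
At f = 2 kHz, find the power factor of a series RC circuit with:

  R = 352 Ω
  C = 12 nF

Step 1 — Angular frequency: ω = 2π·f = 2π·2000 = 1.257e+04 rad/s.
Step 2 — Component impedances:
  R: Z = R = 352 Ω
  C: Z = 1/(jωC) = -j/(ω·C) = 0 - j6631 Ω
Step 3 — Series combination: Z_total = R + C = 352 - j6631 Ω = 6641∠-87.0° Ω.
Step 4 — Power factor: PF = cos(φ) = Re(Z)/|Z| = 352/6640.8 = 0.05301.
Step 5 — Type: Im(Z) = -6631 ⇒ leading (phase φ = -87.0°).

PF = 0.05301 (leading, φ = -87.0°)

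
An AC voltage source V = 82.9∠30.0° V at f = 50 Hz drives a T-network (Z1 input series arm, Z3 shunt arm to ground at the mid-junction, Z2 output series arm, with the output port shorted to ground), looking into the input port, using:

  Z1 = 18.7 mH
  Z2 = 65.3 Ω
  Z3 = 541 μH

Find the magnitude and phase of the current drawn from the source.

Step 1 — Angular frequency: ω = 2π·f = 2π·50 = 314.2 rad/s.
Step 2 — Component impedances:
  Z1: Z = jωL = j·314.2·0.0187 = 0 + j5.875 Ω
  Z2: Z = R = 65.3 Ω
  Z3: Z = jωL = j·314.2·0.000541 = 0 + j0.17 Ω
Step 3 — With the output port shorted to ground, the output series arm Z2 runs from the junction to ground; the shunt arm Z3 also runs from the junction to ground. They appear in parallel: Z3 || Z2 = 0.0004424 + j0.17 Ω.
Step 4 — Series with input arm Z1: Z_in = Z1 + (Z3 || Z2) = 0.0004424 + j6.045 Ω = 6.045∠90.0° Ω.
Step 5 — Source phasor: V = 82.9∠30.0° V = 71.79 + j41.45 V.
Step 6 — Ohm's law: I = V / Z_total = (71.79 + j41.45) / (0.0004424 + j6.045) = 6.858 - j11.88 A.
Step 7 — Convert to polar: |I| = 13.71 A, ∠I = -60.0°.

I = 13.71∠-60.0° A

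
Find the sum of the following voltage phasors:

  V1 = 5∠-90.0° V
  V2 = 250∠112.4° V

Step 1 — Convert each phasor to rectangular form:
  V1 = 5·(cos(-90.0°) + j·sin(-90.0°)) = 0 - j5 V
  V2 = 250·(cos(112.4°) + j·sin(112.4°)) = -95.27 + j231.1 V
Step 2 — Sum components: V_total = -95.27 + j226.1 V.
Step 3 — Convert to polar: |V_total| = 245.4 V, ∠V_total = 112.8°.

V_total = 245.4∠112.8° V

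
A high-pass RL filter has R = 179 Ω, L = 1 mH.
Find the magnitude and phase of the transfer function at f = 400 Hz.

Step 1 — Angular frequency: ω = 2π·400 = 2513 rad/s.
Step 2 — Transfer function: H(jω) = jωL/(R + jωL).
Step 3 — Numerator jωL = j·2.513; denominator R + jωL = 179 + j2.513.
Step 4 — H = 0.0001971 + j0.01404.
Step 5 — Magnitude: |H| = 0.01404 (-37.1 dB); phase: φ = 89.2°.

|H| = 0.01404 (-37.1 dB), φ = 89.2°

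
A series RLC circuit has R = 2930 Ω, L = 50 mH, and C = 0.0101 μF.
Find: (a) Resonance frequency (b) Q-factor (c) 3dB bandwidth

Step 1 — Resonance: ω₀ = 1/√(LC) = 1/√(0.05·1.01e-08) = 4.45e+04 rad/s.
Step 2 — f₀ = ω₀/(2π) = 7082 Hz.
Step 3 — Series Q: Q = ω₀L/R = 4.45e+04·0.05/2930 = 0.7594.
Step 4 — Bandwidth: Δω = ω₀/Q = 5.86e+04 rad/s; BW = Δω/(2π) = 9326 Hz.

(a) f₀ = 7082 Hz  (b) Q = 0.7594  (c) BW = 9326 Hz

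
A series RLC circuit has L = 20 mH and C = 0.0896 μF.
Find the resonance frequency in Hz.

Step 1 — Resonance condition Im(Z)=0 gives ω₀ = 1/√(LC).
Step 2 — ω₀ = 1/√(0.02·8.96e-08) = 2.362e+04 rad/s.
Step 3 — f₀ = ω₀/(2π) = 3760 Hz.

f₀ = 3760 Hz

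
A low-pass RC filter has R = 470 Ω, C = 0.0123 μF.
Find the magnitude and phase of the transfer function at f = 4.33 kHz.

Step 1 — Angular frequency: ω = 2π·4330 = 2.721e+04 rad/s.
Step 2 — Transfer function: H(jω) = 1/(1 + jωRC).
Step 3 — Denominator: 1 + jωRC = 1 + j·2.721e+04·470·1.23e-08 = 1 + j0.1573.
Step 4 — H = 0.9759 - j0.1535.
Step 5 — Magnitude: |H| = 0.9879 (-0.1 dB); phase: φ = -8.9°.

|H| = 0.9879 (-0.1 dB), φ = -8.9°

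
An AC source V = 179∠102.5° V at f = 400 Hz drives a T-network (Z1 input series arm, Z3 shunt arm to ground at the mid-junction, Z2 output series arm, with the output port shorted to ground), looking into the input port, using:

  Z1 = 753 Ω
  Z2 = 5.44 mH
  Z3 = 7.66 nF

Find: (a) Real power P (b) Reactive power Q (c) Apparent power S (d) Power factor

Step 1 — Angular frequency: ω = 2π·f = 2π·400 = 2513 rad/s.
Step 2 — Component impedances:
  Z1: Z = R = 753 Ω
  Z2: Z = jωL = j·2513·0.00544 = 0 + j13.67 Ω
  Z3: Z = 1/(jωC) = -j/(ω·C) = 0 - j5.194e+04 Ω
Step 3 — With the output port shorted to ground, the output series arm Z2 runs from the junction to ground; the shunt arm Z3 also runs from the junction to ground. They appear in parallel: Z3 || Z2 = 0 + j13.68 Ω.
Step 4 — Series with input arm Z1: Z_in = Z1 + (Z3 || Z2) = 753 + j13.68 Ω = 753.1∠1.0° Ω.
Step 5 — Source phasor: V = 179∠102.5° V = -38.74 + j174.8 V.
Step 6 — Current: I = V / Z = -0.04722 + j0.2329 A = 0.2377∠101.5° A.
Step 7 — Complex power: S = V·I* = 42.54 + j0.7725 VA.
Step 8 — Real power: P = Re(S) = 42.54 W.
Step 9 — Reactive power: Q = Im(S) = 0.7725 VAR.
Step 10 — Apparent power: |S| = 42.54 VA.
Step 11 — Power factor: PF = P/|S| = 0.9998 (lagging).

(a) P = 42.54 W  (b) Q = 0.7725 VAR  (c) S = 42.54 VA  (d) PF = 0.9998 (lagging)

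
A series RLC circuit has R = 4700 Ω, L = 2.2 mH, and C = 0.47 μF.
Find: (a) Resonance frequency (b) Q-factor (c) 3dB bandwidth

Step 1 — Resonance condition Im(Z)=0 gives ω₀ = 1/√(LC).
Step 2 — ω₀ = 1/√(0.0022·4.7e-07) = 3.11e+04 rad/s.
Step 3 — f₀ = ω₀/(2π) = 4949 Hz.
Step 4 — Series Q: Q = ω₀L/R = 3.11e+04·0.0022/4700 = 0.01456.
Step 5 — 3dB bandwidth: Δω = ω₀/Q = 2.136e+06 rad/s; BW = Δω/(2π) = 3.4e+05 Hz.

(a) f₀ = 4949 Hz  (b) Q = 0.01456  (c) BW = 3.4e+05 Hz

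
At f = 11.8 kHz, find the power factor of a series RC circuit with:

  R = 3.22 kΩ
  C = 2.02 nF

Step 1 — Angular frequency: ω = 2π·f = 2π·1.18e+04 = 7.414e+04 rad/s.
Step 2 — Component impedances:
  R: Z = R = 3220 Ω
  C: Z = 1/(jωC) = -j/(ω·C) = 0 - j6677 Ω
Step 3 — Series combination: Z_total = R + C = 3220 - j6677 Ω = 7413∠-64.3° Ω.
Step 4 — Power factor: PF = cos(φ) = Re(Z)/|Z| = 3220/7413 = 0.4344.
Step 5 — Type: Im(Z) = -6677 ⇒ leading (phase φ = -64.3°).

PF = 0.4344 (leading, φ = -64.3°)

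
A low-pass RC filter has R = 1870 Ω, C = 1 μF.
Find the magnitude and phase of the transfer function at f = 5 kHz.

Step 1 — Angular frequency: ω = 2π·5000 = 3.142e+04 rad/s.
Step 2 — Transfer function: H(jω) = 1/(1 + jωRC).
Step 3 — Denominator: 1 + jωRC = 1 + j·3.142e+04·1870·1e-06 = 1 + j58.75.
Step 4 — H = 0.0002897 - j0.01702.
Step 5 — Magnitude: |H| = 0.01702 (-35.4 dB); phase: φ = -89.0°.

|H| = 0.01702 (-35.4 dB), φ = -89.0°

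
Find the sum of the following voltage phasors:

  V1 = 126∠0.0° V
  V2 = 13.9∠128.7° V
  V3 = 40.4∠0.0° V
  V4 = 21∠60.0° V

Step 1 — Convert each phasor to rectangular form:
  V1 = 126·(cos(0.0°) + j·sin(0.0°)) = 126 V
  V2 = 13.9·(cos(128.7°) + j·sin(128.7°)) = -8.691 + j10.85 V
  V3 = 40.4·(cos(0.0°) + j·sin(0.0°)) = 40.4 V
  V4 = 21·(cos(60.0°) + j·sin(60.0°)) = 10.5 + j18.19 V
Step 2 — Sum components: V_total = 168.2 + j29.03 V.
Step 3 — Convert to polar: |V_total| = 170.7 V, ∠V_total = 9.8°.

V_total = 170.7∠9.8° V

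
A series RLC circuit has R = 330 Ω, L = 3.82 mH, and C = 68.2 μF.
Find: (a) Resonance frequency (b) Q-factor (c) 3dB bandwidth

Step 1 — Resonance: ω₀ = 1/√(LC) = 1/√(0.00382·6.82e-05) = 1959 rad/s.
Step 2 — f₀ = ω₀/(2π) = 311.8 Hz.
Step 3 — Series Q: Q = ω₀L/R = 1959·0.00382/330 = 0.02268.
Step 4 — Bandwidth: Δω = ω₀/Q = 8.639e+04 rad/s; BW = Δω/(2π) = 1.375e+04 Hz.

(a) f₀ = 311.8 Hz  (b) Q = 0.02268  (c) BW = 1.375e+04 Hz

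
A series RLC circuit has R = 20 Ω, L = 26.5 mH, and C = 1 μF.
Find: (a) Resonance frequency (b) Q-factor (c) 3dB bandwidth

Step 1 — Resonance: ω₀ = 1/√(LC) = 1/√(0.0265·1e-06) = 6143 rad/s.
Step 2 — f₀ = ω₀/(2π) = 977.7 Hz.
Step 3 — Series Q: Q = ω₀L/R = 6143·0.0265/20 = 8.139.
Step 4 — Bandwidth: Δω = ω₀/Q = 754.7 rad/s; BW = Δω/(2π) = 120.1 Hz.

(a) f₀ = 977.7 Hz  (b) Q = 8.139  (c) BW = 120.1 Hz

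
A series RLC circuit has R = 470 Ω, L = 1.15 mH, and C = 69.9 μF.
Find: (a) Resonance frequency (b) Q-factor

Step 1 — Resonance condition Im(Z)=0 gives ω₀ = 1/√(LC).
Step 2 — ω₀ = 1/√(0.00115·6.99e-05) = 3527 rad/s.
Step 3 — f₀ = ω₀/(2π) = 561.3 Hz.
Step 4 — Series Q: Q = ω₀L/R = 3527·0.00115/470 = 0.00863.

(a) f₀ = 561.3 Hz  (b) Q = 0.00863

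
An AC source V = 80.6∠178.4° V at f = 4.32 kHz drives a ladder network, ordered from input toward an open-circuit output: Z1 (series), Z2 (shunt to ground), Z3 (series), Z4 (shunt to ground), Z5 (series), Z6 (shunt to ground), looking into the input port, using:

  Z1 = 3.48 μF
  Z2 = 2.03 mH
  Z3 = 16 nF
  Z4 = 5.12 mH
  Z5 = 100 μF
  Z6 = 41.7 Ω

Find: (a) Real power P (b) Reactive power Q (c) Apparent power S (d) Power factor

Step 1 — Angular frequency: ω = 2π·f = 2π·4320 = 2.714e+04 rad/s.
Step 2 — Component impedances:
  Z1: Z = 1/(jωC) = -j/(ω·C) = 0 - j10.59 Ω
  Z2: Z = jωL = j·2.714e+04·0.00203 = 0 + j55.1 Ω
  Z3: Z = 1/(jωC) = -j/(ω·C) = 0 - j2303 Ω
  Z4: Z = jωL = j·2.714e+04·0.00512 = 0 + j139 Ω
  Z5: Z = 1/(jωC) = -j/(ω·C) = 0 - j0.3684 Ω
  Z6: Z = R = 41.7 Ω
Step 3 — Ladder network (open output): work backward from the far end, alternating series and parallel combinations. Z_in = 0.02333 + j45.87 Ω = 45.87∠90.0° Ω.
Step 4 — Source phasor: V = 80.6∠178.4° V = -80.57 + j2.25 V.
Step 5 — Current: I = V / Z = 0.04817 + j1.756 A = 1.757∠88.4° A.
Step 6 — Complex power: S = V·I* = 0.07203 + j141.6 VA.
Step 7 — Real power: P = Re(S) = 0.07203 W.
Step 8 — Reactive power: Q = Im(S) = 141.6 VAR.
Step 9 — Apparent power: |S| = 141.6 VA.
Step 10 — Power factor: PF = P/|S| = 0.0005086 (lagging).

(a) P = 0.07203 W  (b) Q = 141.6 VAR  (c) S = 141.6 VA  (d) PF = 0.0005086 (lagging)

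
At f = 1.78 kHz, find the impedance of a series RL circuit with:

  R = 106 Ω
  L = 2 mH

Step 1 — Angular frequency: ω = 2π·f = 2π·1780 = 1.118e+04 rad/s.
Step 2 — Component impedances:
  R: Z = R = 106 Ω
  L: Z = jωL = j·1.118e+04·0.002 = 0 + j22.37 Ω
Step 3 — Series combination: Z_total = R + L = 106 + j22.37 Ω = 108.3∠11.9° Ω.

Z = 106 + j22.37 Ω = 108.3∠11.9° Ω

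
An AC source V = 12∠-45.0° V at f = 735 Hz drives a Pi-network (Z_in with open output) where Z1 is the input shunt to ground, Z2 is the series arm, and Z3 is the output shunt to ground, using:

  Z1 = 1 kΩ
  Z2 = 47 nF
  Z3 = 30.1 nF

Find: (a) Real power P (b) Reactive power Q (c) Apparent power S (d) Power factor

Step 1 — Angular frequency: ω = 2π·f = 2π·735 = 4618 rad/s.
Step 2 — Component impedances:
  Z1: Z = R = 1000 Ω
  Z2: Z = 1/(jωC) = -j/(ω·C) = 0 - j4607 Ω
  Z3: Z = 1/(jωC) = -j/(ω·C) = 0 - j7194 Ω
Step 3 — With open output, the series arm Z2 and the output shunt Z3 appear in series to ground: Z2 + Z3 = 0 - j1.18e+04 Ω.
Step 4 — Parallel with input shunt Z1: Z_in = Z1 || (Z2 + Z3) = 992.9 - j84.13 Ω = 996.4∠-4.8° Ω.
Step 5 — Source phasor: V = 12∠-45.0° V = 8.485 - j8.485 V.
Step 6 — Current: I = V / Z = 0.009204 - j0.007766 A = 0.01204∠-40.2° A.
Step 7 — Complex power: S = V·I* = 0.144 - j0.0122 VA.
Step 8 — Real power: P = Re(S) = 0.144 W.
Step 9 — Reactive power: Q = Im(S) = -0.0122 VAR.
Step 10 — Apparent power: |S| = 0.1445 VA.
Step 11 — Power factor: PF = P/|S| = 0.9964 (leading).

(a) P = 0.144 W  (b) Q = -0.0122 VAR  (c) S = 0.1445 VA  (d) PF = 0.9964 (leading)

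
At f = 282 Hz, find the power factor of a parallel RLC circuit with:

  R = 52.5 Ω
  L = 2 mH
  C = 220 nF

Step 1 — Angular frequency: ω = 2π·f = 2π·282 = 1772 rad/s.
Step 2 — Component impedances:
  R: Z = R = 52.5 Ω
  L: Z = jωL = j·1772·0.002 = 0 + j3.544 Ω
  C: Z = 1/(jωC) = -j/(ω·C) = 0 - j2565 Ω
Step 3 — Parallel combination: 1/Z_total = 1/R + 1/L + 1/C; Z_total = 0.2388 + j3.532 Ω = 3.541∠86.1° Ω.
Step 4 — Power factor: PF = cos(φ) = Re(Z)/|Z| = 0.2388/3.541 = 0.06744.
Step 5 — Type: Im(Z) = 3.532 ⇒ lagging (phase φ = 86.1°).

PF = 0.06744 (lagging, φ = 86.1°)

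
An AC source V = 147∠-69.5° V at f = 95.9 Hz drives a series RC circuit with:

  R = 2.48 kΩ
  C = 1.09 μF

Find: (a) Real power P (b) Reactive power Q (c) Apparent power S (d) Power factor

Step 1 — Angular frequency: ω = 2π·f = 2π·95.9 = 602.6 rad/s.
Step 2 — Component impedances:
  R: Z = R = 2480 Ω
  C: Z = 1/(jωC) = -j/(ω·C) = 0 - j1523 Ω
Step 3 — Series combination: Z_total = R + C = 2480 - j1523 Ω = 2910∠-31.5° Ω.
Step 4 — Source phasor: V = 147∠-69.5° V = 51.48 - j137.7 V.
Step 5 — Current: I = V / Z = 0.03983 - j0.03107 A = 0.05051∠-38.0° A.
Step 6 — Complex power: S = V·I* = 6.328 - j3.885 VA.
Step 7 — Real power: P = Re(S) = 6.328 W.
Step 8 — Reactive power: Q = Im(S) = -3.885 VAR.
Step 9 — Apparent power: |S| = 7.426 VA.
Step 10 — Power factor: PF = P/|S| = 0.8522 (leading).

(a) P = 6.328 W  (b) Q = -3.885 VAR  (c) S = 7.426 VA  (d) PF = 0.8522 (leading)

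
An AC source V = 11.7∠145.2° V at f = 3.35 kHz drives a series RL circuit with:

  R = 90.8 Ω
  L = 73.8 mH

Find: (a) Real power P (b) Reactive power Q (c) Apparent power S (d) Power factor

Step 1 — Angular frequency: ω = 2π·f = 2π·3350 = 2.105e+04 rad/s.
Step 2 — Component impedances:
  R: Z = R = 90.8 Ω
  L: Z = jωL = j·2.105e+04·0.0738 = 0 + j1553 Ω
Step 3 — Series combination: Z_total = R + L = 90.8 + j1553 Ω = 1556∠86.7° Ω.
Step 4 — Source phasor: V = 11.7∠145.2° V = -9.607 + j6.677 V.
Step 5 — Current: I = V / Z = 0.003924 + j0.006414 A = 0.007519∠58.5° A.
Step 6 — Complex power: S = V·I* = 0.005134 + j0.08782 VA.
Step 7 — Real power: P = Re(S) = 0.005134 W.
Step 8 — Reactive power: Q = Im(S) = 0.08782 VAR.
Step 9 — Apparent power: |S| = 0.08797 VA.
Step 10 — Power factor: PF = P/|S| = 0.05835 (lagging).

(a) P = 0.005134 W  (b) Q = 0.08782 VAR  (c) S = 0.08797 VA  (d) PF = 0.05835 (lagging)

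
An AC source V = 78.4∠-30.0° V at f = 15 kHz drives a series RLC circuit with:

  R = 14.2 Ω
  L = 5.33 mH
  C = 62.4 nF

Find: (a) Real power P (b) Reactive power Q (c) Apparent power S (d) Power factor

Step 1 — Angular frequency: ω = 2π·f = 2π·1.5e+04 = 9.425e+04 rad/s.
Step 2 — Component impedances:
  R: Z = R = 14.2 Ω
  L: Z = jωL = j·9.425e+04·0.00533 = 0 + j502.3 Ω
  C: Z = 1/(jωC) = -j/(ω·C) = 0 - j170 Ω
Step 3 — Series combination: Z_total = R + L + C = 14.2 + j332.3 Ω = 332.6∠87.6° Ω.
Step 4 — Source phasor: V = 78.4∠-30.0° V = 67.9 - j39.2 V.
Step 5 — Current: I = V / Z = -0.109 - j0.209 A = 0.2357∠-117.6° A.
Step 6 — Complex power: S = V·I* = 0.789 + j18.46 VA.
Step 7 — Real power: P = Re(S) = 0.789 W.
Step 8 — Reactive power: Q = Im(S) = 18.46 VAR.
Step 9 — Apparent power: |S| = 18.48 VA.
Step 10 — Power factor: PF = P/|S| = 0.04269 (lagging).

(a) P = 0.789 W  (b) Q = 18.46 VAR  (c) S = 18.48 VA  (d) PF = 0.04269 (lagging)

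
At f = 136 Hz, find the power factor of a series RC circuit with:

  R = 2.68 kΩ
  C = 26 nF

Step 1 — Angular frequency: ω = 2π·f = 2π·136 = 854.5 rad/s.
Step 2 — Component impedances:
  R: Z = R = 2680 Ω
  C: Z = 1/(jωC) = -j/(ω·C) = 0 - j4.501e+04 Ω
Step 3 — Series combination: Z_total = R + C = 2680 - j4.501e+04 Ω = 4.509e+04∠-86.6° Ω.
Step 4 — Power factor: PF = cos(φ) = Re(Z)/|Z| = 2680/4.509e+04 = 0.05944.
Step 5 — Type: Im(Z) = -4.501e+04 ⇒ leading (phase φ = -86.6°).

PF = 0.05944 (leading, φ = -86.6°)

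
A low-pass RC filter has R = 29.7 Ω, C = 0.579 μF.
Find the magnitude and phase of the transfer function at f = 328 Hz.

Step 1 — Angular frequency: ω = 2π·328 = 2061 rad/s.
Step 2 — Transfer function: H(jω) = 1/(1 + jωRC).
Step 3 — Denominator: 1 + jωRC = 1 + j·2061·29.7·5.79e-07 = 1 + j0.03544.
Step 4 — H = 0.9987 - j0.0354.
Step 5 — Magnitude: |H| = 0.9994 (-0.0 dB); phase: φ = -2.0°.

|H| = 0.9994 (-0.0 dB), φ = -2.0°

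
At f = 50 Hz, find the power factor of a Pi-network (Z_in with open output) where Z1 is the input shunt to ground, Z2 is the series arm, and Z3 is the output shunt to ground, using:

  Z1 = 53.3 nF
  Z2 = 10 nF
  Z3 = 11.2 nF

Step 1 — Angular frequency: ω = 2π·f = 2π·50 = 314.2 rad/s.
Step 2 — Component impedances:
  Z1: Z = 1/(jωC) = -j/(ω·C) = 0 - j5.972e+04 Ω
  Z2: Z = 1/(jωC) = -j/(ω·C) = 0 - j3.183e+05 Ω
  Z3: Z = 1/(jωC) = -j/(ω·C) = 0 - j2.842e+05 Ω
Step 3 — With open output, the series arm Z2 and the output shunt Z3 appear in series to ground: Z2 + Z3 = 0 - j6.025e+05 Ω.
Step 4 — Parallel with input shunt Z1: Z_in = Z1 || (Z2 + Z3) = 0 - j5.433e+04 Ω = 5.433e+04∠-90.0° Ω.
Step 5 — Power factor: PF = cos(φ) = Re(Z)/|Z| = 0/5.433e+04 = 0.
Step 6 — Type: Im(Z) = -5.433e+04 ⇒ leading (phase φ = -90.0°).

PF = 0 (leading, φ = -90.0°)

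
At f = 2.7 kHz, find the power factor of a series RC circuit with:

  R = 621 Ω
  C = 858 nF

Step 1 — Angular frequency: ω = 2π·f = 2π·2700 = 1.696e+04 rad/s.
Step 2 — Component impedances:
  R: Z = R = 621 Ω
  C: Z = 1/(jωC) = -j/(ω·C) = 0 - j68.7 Ω
Step 3 — Series combination: Z_total = R + C = 621 - j68.7 Ω = 624.8∠-6.3° Ω.
Step 4 — Power factor: PF = cos(φ) = Re(Z)/|Z| = 621/624.8 = 0.9939.
Step 5 — Type: Im(Z) = -68.7 ⇒ leading (phase φ = -6.3°).

PF = 0.9939 (leading, φ = -6.3°)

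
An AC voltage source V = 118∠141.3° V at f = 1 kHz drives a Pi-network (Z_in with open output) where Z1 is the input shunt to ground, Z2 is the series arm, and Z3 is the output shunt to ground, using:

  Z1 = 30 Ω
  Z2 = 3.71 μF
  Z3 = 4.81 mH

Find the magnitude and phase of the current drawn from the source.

Step 1 — Angular frequency: ω = 2π·f = 2π·1000 = 6283 rad/s.
Step 2 — Component impedances:
  Z1: Z = R = 30 Ω
  Z2: Z = 1/(jωC) = -j/(ω·C) = 0 - j42.9 Ω
  Z3: Z = jωL = j·6283·0.00481 = 0 + j30.22 Ω
Step 3 — With open output, the series arm Z2 and the output shunt Z3 appear in series to ground: Z2 + Z3 = 0 - j12.68 Ω.
Step 4 — Parallel with input shunt Z1: Z_in = Z1 || (Z2 + Z3) = 4.545 - j10.76 Ω = 11.68∠-67.1° Ω.
Step 5 — Source phasor: V = 118∠141.3° V = -92.09 + j73.78 V.
Step 6 — Ohm's law: I = V / Z_total = (-92.09 + j73.78) / (4.545 - j10.76) = -8.89 - j4.805 A.
Step 7 — Convert to polar: |I| = 10.11 A, ∠I = -151.6°.

I = 10.11∠-151.6° A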